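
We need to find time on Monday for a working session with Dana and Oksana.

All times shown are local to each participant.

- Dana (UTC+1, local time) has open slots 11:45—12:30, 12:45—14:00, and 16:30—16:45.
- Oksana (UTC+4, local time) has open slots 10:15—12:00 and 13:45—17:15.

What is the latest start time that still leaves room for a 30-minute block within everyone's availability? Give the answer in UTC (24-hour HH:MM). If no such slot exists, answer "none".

Dana → UTC: 10:45–11:30, 11:45–13:00, 15:30–15:45.
Oksana → UTC: 06:15–08:00, 09:45–13:15.
Dana ∩ Oksana: 10:45–11:30, 11:45–13:00.
Windows ≥ 30 min: 10:45–11:30, 11:45–13:00.
Latest start in the last window 11:45–13:00 is 13:00 − 30 min = 12:30.

12:30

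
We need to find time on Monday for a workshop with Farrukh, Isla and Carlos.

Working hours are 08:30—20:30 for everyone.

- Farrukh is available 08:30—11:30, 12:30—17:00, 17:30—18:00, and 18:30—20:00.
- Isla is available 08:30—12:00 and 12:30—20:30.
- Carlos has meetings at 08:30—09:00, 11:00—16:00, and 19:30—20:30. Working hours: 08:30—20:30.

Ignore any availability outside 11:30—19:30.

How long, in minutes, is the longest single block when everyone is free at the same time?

60 minutes

Carlos free within 08:30–20:30: 09:00–11:00, 16:00–19:30.
Farrukh ∩ Isla: 08:30–11:30, 12:30–17:00, 17:30–18:00, 18:30–20:00.
Farrukh ∩ Isla ∩ Carlos: 09:00–11:00, 16:00–17:00, 17:30–18:00, 18:30–19:30.
Restricted to 11:30–19:30: 16:00–17:00, 17:30–18:00, 18:30–19:30.
Common window lengths: 60, 30, 60 min; longest is 60.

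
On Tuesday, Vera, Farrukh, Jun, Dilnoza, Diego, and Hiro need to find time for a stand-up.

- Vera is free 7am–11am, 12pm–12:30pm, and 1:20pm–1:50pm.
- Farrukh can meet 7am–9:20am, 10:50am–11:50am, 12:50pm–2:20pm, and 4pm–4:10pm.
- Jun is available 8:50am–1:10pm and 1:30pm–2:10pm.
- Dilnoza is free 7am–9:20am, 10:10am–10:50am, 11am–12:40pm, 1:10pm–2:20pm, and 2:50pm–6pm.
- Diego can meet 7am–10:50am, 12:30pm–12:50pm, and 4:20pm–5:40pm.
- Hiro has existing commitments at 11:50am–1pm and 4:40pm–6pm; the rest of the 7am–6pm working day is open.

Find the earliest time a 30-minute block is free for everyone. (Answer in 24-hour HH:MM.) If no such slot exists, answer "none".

Hiro free within 07:00–18:00: 07:00–11:50, 13:00–16:40.
Vera ∩ Farrukh: 07:00–09:20, 10:50–11:00, 13:20–13:50.
Vera ∩ Farrukh ∩ Jun: 08:50–09:20, 10:50–11:00, 13:30–13:50.
Vera ∩ Farrukh ∩ Jun ∩ Dilnoza: 08:50–09:20, 13:30–13:50.
Vera ∩ Farrukh ∩ Jun ∩ Dilnoza ∩ Diego: 08:50–09:20.
Vera ∩ Farrukh ∩ Jun ∩ Dilnoza ∩ Diego ∩ Hiro: 08:50–09:20.
Windows ≥ 30 min: 08:50–09:20.
Earliest such window starts at 08:50.

08:50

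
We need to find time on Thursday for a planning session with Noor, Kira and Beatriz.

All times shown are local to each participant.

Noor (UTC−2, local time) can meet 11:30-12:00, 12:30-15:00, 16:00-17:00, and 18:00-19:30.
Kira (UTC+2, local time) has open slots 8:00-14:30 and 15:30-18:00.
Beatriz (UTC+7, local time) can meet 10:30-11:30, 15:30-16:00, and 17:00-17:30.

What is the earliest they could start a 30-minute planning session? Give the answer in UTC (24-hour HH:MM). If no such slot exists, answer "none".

Noor → UTC: 13:30–14:00, 14:30–17:00, 18:00–19:00, 20:00–21:30.
Kira → UTC: 06:00–12:30, 13:30–16:00.
Beatriz → UTC: 03:30–04:30, 08:30–09:00, 10:00–10:30.
Noor ∩ Kira: 13:30–14:00, 14:30–16:00.
Noor ∩ Kira ∩ Beatriz: (none).
Windows ≥ 30 min: (none).

none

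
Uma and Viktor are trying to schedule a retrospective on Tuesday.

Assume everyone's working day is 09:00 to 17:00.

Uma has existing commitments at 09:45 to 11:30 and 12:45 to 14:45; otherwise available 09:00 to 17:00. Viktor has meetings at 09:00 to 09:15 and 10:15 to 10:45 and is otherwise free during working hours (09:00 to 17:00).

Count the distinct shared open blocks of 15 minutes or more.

3

Uma free within 09:00–17:00: 09:00–09:45, 11:30–12:45, 14:45–17:00.
Viktor free within 09:00–17:00: 09:15–10:15, 10:45–17:00.
Uma ∩ Viktor: 09:15–09:45, 11:30–12:45, 14:45–17:00.
Windows ≥ 15 min: 09:15–09:45, 11:30–12:45, 14:45–17:00.
That's 3 windows.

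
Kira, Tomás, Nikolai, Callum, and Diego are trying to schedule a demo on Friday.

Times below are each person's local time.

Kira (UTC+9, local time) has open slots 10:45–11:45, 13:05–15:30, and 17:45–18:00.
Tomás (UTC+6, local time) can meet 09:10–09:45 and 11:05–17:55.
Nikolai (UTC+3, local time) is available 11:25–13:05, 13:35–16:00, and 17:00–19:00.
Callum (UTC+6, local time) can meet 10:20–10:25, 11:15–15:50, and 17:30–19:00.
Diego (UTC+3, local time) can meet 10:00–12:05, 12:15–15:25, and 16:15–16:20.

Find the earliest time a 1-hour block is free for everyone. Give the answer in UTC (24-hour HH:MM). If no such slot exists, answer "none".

Kira → UTC: 01:45–02:45, 04:05–06:30, 08:45–09:00.
Tomás → UTC: 03:10–03:45, 05:05–11:55.
Nikolai → UTC: 08:25–10:05, 10:35–13:00, 14:00–16:00.
Callum → UTC: 04:20–04:25, 05:15–09:50, 11:30–13:00.
Diego → UTC: 07:00–09:05, 09:15–12:25, 13:15–13:20.
Kira ∩ Tomás: 05:05–06:30, 08:45–09:00.
Kira ∩ Tomás ∩ Nikolai: 08:45–09:00.
Kira ∩ Tomás ∩ Nikolai ∩ Callum: 08:45–09:00.
Kira ∩ Tomás ∩ Nikolai ∩ Callum ∩ Diego: 08:45–09:00.
Windows ≥ 60 min: (none).

none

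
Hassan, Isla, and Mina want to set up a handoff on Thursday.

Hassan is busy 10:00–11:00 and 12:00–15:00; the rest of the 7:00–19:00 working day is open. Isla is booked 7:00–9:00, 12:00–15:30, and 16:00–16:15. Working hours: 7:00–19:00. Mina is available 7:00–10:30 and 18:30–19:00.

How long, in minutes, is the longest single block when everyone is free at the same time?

Hassan free within 07:00–19:00: 07:00–10:00, 11:00–12:00, 15:00–19:00.
Isla free within 07:00–19:00: 09:00–12:00, 15:30–16:00, 16:15–19:00.
Hassan ∩ Isla: 09:00–10:00, 11:00–12:00, 15:30–16:00, 16:15–19:00.
Hassan ∩ Isla ∩ Mina: 09:00–10:00, 18:30–19:00.
Common window lengths: 60, 30 min; longest is 60.

60 minutes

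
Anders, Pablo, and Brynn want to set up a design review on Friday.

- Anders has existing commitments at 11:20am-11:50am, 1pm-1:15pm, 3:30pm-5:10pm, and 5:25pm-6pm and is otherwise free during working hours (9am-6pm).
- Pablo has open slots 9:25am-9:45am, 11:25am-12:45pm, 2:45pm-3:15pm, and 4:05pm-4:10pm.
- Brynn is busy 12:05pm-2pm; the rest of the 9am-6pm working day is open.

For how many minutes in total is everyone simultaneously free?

Anders free within 09:00–18:00: 09:00–11:20, 11:50–13:00, 13:15–15:30, 17:10–17:25.
Brynn free within 09:00–18:00: 09:00–12:05, 14:00–18:00.
Anders ∩ Pablo: 09:25–09:45, 11:50–12:45, 14:45–15:15.
Anders ∩ Pablo ∩ Brynn: 09:25–09:45, 11:50–12:05, 14:45–15:15.
Total common minutes: 20 + 15 + 30 = 65.

65 minutes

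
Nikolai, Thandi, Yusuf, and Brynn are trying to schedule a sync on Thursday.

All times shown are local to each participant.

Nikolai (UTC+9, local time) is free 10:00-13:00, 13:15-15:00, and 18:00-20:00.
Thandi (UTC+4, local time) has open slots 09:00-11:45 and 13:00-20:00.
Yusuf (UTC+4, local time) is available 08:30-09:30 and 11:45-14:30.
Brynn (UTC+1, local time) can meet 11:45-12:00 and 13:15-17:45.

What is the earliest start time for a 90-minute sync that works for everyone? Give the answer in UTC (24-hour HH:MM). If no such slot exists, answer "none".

Nikolai → UTC: 01:00–04:00, 04:15–06:00, 09:00–11:00.
Thandi → UTC: 05:00–07:45, 09:00–16:00.
Yusuf → UTC: 04:30–05:30, 07:45–10:30.
Brynn → UTC: 10:45–11:00, 12:15–16:45.
Nikolai ∩ Thandi: 05:00–06:00, 09:00–11:00.
Nikolai ∩ Thandi ∩ Yusuf: 05:00–05:30, 09:00–10:30.
Nikolai ∩ Thandi ∩ Yusuf ∩ Brynn: (none).
Windows ≥ 90 min: (none).

none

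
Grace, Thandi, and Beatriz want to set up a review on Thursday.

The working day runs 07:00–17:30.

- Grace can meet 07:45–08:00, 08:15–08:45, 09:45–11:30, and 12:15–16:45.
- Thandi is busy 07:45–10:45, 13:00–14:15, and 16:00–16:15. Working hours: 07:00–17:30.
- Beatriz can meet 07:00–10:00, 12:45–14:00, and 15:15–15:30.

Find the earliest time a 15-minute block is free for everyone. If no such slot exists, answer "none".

Thandi free within 07:00–17:30: 07:00–07:45, 10:45–13:00, 14:15–16:00, 16:15–17:30.
Grace ∩ Thandi: 10:45–11:30, 12:15–13:00, 14:15–16:00, 16:15–16:45.
Grace ∩ Thandi ∩ Beatriz: 12:45–13:00, 15:15–15:30.
Windows ≥ 15 min: 12:45–13:00, 15:15–15:30.
Earliest such window starts at 12:45.

12:45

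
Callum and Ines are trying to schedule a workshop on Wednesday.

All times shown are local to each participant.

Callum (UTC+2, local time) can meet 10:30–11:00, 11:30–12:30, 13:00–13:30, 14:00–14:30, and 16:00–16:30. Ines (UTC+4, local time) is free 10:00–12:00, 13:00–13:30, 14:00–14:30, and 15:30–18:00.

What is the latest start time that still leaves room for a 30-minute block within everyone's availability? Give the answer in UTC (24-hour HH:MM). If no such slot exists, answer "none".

Callum → UTC: 08:30–09:00, 09:30–10:30, 11:00–11:30, 12:00–12:30, 14:00–14:30.
Ines → UTC: 06:00–08:00, 09:00–09:30, 10:00–10:30, 11:30–14:00.
Callum ∩ Ines: 10:00–10:30, 12:00–12:30.
Windows ≥ 30 min: 10:00–10:30, 12:00–12:30.
Latest start in the last window 12:00–12:30 is 12:30 − 30 min = 12:00.

12:00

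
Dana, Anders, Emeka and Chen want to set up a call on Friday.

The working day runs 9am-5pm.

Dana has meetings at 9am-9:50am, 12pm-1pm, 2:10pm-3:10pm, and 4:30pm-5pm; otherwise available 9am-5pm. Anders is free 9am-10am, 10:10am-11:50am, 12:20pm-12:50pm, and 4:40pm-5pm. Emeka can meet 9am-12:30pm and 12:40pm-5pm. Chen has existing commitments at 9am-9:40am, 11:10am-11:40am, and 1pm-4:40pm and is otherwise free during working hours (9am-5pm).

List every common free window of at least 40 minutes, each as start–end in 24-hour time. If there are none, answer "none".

Dana free within 09:00–17:00: 09:50–12:00, 13:00–14:10, 15:10–16:30.
Chen free within 09:00–17:00: 09:40–11:10, 11:40–13:00, 16:40–17:00.
Dana ∩ Anders: 09:50–10:00, 10:10–11:50.
Dana ∩ Anders ∩ Emeka: 09:50–10:00, 10:10–11:50.
Dana ∩ Anders ∩ Emeka ∩ Chen: 09:50–10:00, 10:10–11:10, 11:40–11:50.
Windows ≥ 40 min: 10:10–11:10.

10:10–11:10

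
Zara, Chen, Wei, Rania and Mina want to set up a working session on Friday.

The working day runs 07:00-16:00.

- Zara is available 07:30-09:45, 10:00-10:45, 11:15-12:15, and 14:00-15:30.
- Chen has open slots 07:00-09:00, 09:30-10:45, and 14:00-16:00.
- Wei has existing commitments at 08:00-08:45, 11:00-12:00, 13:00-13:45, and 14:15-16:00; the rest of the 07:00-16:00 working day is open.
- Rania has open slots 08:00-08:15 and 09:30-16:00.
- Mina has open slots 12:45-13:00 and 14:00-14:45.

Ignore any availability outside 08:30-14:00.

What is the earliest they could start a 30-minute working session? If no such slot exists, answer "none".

none

Wei free within 07:00–16:00: 07:00–08:00, 08:45–11:00, 12:00–13:00, 13:45–14:15.
Zara ∩ Chen: 07:30–09:00, 09:30–09:45, 10:00–10:45, 14:00–15:30.
Zara ∩ Chen ∩ Wei: 07:30–08:00, 08:45–09:00, 09:30–09:45, 10:00–10:45, 14:00–14:15.
Zara ∩ Chen ∩ Wei ∩ Rania: 09:30–09:45, 10:00–10:45, 14:00–14:15.
Zara ∩ Chen ∩ Wei ∩ Rania ∩ Mina: 14:00–14:15.
Restricted to 08:30–14:00: (none).
Windows ≥ 30 min: (none).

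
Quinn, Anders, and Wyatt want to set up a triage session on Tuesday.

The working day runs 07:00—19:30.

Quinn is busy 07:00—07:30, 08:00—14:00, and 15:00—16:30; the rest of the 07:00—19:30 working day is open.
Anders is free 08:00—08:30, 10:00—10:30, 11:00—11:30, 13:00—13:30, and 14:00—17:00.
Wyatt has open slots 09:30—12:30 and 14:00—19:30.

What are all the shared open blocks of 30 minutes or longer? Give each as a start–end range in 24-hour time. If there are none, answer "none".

Quinn free within 07:00–19:30: 07:30–08:00, 14:00–15:00, 16:30–19:30.
Quinn ∩ Anders: 14:00–15:00, 16:30–17:00.
Quinn ∩ Anders ∩ Wyatt: 14:00–15:00, 16:30–17:00.
Windows ≥ 30 min: 14:00–15:00, 16:30–17:00.

14:00–15:00, 16:30–17:00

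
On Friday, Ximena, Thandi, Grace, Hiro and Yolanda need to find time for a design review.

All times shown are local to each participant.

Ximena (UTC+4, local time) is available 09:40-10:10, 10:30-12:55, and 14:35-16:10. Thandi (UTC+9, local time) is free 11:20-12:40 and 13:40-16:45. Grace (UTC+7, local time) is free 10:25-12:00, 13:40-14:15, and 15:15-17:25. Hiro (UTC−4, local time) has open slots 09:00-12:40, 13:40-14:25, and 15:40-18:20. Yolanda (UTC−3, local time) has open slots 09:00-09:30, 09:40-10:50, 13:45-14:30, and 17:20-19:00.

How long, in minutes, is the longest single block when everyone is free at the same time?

0 minutes

Ximena → UTC: 05:40–06:10, 06:30–08:55, 10:35–12:10.
Thandi → UTC: 02:20–03:40, 04:40–07:45.
Grace → UTC: 03:25–05:00, 06:40–07:15, 08:15–10:25.
Hiro → UTC: 13:00–16:40, 17:40–18:25, 19:40–22:20.
Yolanda → UTC: 12:00–12:30, 12:40–13:50, 16:45–17:30, 20:20–22:00.
Ximena ∩ Thandi: 05:40–06:10, 06:30–07:45.
Ximena ∩ Thandi ∩ Grace: 06:40–07:15.
Ximena ∩ Thandi ∩ Grace ∩ Hiro: (none).
Ximena ∩ Thandi ∩ Grace ∩ Hiro ∩ Yolanda: (none).
No common window.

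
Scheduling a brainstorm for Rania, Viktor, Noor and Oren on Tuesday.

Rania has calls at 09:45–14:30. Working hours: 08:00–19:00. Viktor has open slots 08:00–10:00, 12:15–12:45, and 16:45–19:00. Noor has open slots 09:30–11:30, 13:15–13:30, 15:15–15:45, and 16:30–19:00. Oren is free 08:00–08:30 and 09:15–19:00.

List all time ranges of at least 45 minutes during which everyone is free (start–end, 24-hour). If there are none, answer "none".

16:45–19:00

Rania free within 08:00–19:00: 08:00–09:45, 14:30–19:00.
Rania ∩ Viktor: 08:00–09:45, 16:45–19:00.
Rania ∩ Viktor ∩ Noor: 09:30–09:45, 16:45–19:00.
Rania ∩ Viktor ∩ Noor ∩ Oren: 09:30–09:45, 16:45–19:00.
Windows ≥ 45 min: 16:45–19:00.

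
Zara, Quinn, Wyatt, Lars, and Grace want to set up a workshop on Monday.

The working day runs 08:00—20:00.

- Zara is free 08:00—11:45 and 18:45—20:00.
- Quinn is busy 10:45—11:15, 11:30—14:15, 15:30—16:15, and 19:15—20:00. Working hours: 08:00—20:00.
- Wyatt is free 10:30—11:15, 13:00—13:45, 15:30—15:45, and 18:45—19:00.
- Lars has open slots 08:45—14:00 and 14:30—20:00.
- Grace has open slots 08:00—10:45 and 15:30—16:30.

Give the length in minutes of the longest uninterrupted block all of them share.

15 minutes

Quinn free within 08:00–20:00: 08:00–10:45, 11:15–11:30, 14:15–15:30, 16:15–19:15.
Zara ∩ Quinn: 08:00–10:45, 11:15–11:30, 18:45–19:15.
Zara ∩ Quinn ∩ Wyatt: 10:30–10:45, 18:45–19:00.
Zara ∩ Quinn ∩ Wyatt ∩ Lars: 10:30–10:45, 18:45–19:00.
Zara ∩ Quinn ∩ Wyatt ∩ Lars ∩ Grace: 10:30–10:45.
Single common window of 15 minutes.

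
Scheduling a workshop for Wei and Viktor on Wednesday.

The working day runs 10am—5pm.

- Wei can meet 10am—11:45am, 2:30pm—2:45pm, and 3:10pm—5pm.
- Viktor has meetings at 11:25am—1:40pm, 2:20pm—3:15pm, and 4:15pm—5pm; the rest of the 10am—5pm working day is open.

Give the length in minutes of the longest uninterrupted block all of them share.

85 minutes

Viktor free within 10:00–17:00: 10:00–11:25, 13:40–14:20, 15:15–16:15.
Wei ∩ Viktor: 10:00–11:25, 15:15–16:15.
Common window lengths: 85, 60 min; longest is 85.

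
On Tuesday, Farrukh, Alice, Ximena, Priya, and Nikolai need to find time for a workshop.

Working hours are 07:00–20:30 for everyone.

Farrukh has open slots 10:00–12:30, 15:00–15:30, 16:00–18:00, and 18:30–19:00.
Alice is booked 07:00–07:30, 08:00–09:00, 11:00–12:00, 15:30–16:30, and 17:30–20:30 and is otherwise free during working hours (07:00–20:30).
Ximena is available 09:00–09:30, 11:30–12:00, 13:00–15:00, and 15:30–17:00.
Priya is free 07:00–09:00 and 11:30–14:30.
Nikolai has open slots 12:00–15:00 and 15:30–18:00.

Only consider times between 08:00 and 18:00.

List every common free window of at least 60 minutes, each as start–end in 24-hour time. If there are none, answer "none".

none

Alice free within 07:00–20:30: 07:30–08:00, 09:00–11:00, 12:00–15:30, 16:30–17:30.
Farrukh ∩ Alice: 10:00–11:00, 12:00–12:30, 15:00–15:30, 16:30–17:30.
Farrukh ∩ Alice ∩ Ximena: 16:30–17:00.
Farrukh ∩ Alice ∩ Ximena ∩ Priya: (none).
Farrukh ∩ Alice ∩ Ximena ∩ Priya ∩ Nikolai: (none).
Restricted to 08:00–18:00: (none).
Windows ≥ 60 min: (none).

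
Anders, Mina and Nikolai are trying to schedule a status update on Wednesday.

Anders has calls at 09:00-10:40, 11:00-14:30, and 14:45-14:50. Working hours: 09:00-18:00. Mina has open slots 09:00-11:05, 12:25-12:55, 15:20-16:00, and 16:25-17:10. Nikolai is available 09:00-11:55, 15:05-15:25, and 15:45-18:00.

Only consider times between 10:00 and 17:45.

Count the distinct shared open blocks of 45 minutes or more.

Anders free within 09:00–18:00: 10:40–11:00, 14:30–14:45, 14:50–18:00.
Anders ∩ Mina: 10:40–11:00, 15:20–16:00, 16:25–17:10.
Anders ∩ Mina ∩ Nikolai: 10:40–11:00, 15:20–15:25, 15:45–16:00, 16:25–17:10.
Restricted to 10:00–17:45: 10:40–11:00, 15:20–15:25, 15:45–16:00, 16:25–17:10.
Windows ≥ 45 min: 16:25–17:10.
That's 1 window.

1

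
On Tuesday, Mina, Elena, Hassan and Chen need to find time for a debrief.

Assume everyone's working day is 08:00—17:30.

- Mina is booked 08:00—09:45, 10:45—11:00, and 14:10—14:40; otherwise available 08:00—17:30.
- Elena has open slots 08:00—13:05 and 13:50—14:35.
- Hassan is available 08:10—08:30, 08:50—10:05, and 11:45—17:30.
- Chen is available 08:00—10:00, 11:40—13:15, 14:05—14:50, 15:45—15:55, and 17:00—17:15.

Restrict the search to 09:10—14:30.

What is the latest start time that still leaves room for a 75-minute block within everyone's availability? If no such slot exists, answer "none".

Mina free within 08:00–17:30: 09:45–10:45, 11:00–14:10, 14:40–17:30.
Mina ∩ Elena: 09:45–10:45, 11:00–13:05, 13:50–14:10.
Mina ∩ Elena ∩ Hassan: 09:45–10:05, 11:45–13:05, 13:50–14:10.
Mina ∩ Elena ∩ Hassan ∩ Chen: 09:45–10:00, 11:45–13:05, 14:05–14:10.
Restricted to 09:10–14:30: 09:45–10:00, 11:45–13:05, 14:05–14:10.
Windows ≥ 75 min: 11:45–13:05.
Latest start in the last window 11:45–13:05 is 13:05 − 75 min = 11:50.

11:50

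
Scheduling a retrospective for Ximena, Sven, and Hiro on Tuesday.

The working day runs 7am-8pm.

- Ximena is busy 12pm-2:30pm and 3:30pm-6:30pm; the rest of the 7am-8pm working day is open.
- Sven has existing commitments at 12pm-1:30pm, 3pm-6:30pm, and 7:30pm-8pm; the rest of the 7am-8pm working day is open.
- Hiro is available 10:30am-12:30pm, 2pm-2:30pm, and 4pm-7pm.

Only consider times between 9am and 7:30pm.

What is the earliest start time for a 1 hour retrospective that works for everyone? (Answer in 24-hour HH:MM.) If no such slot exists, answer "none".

10:30

Ximena free within 07:00–20:00: 07:00–12:00, 14:30–15:30, 18:30–20:00.
Sven free within 07:00–20:00: 07:00–12:00, 13:30–15:00, 18:30–19:30.
Ximena ∩ Sven: 07:00–12:00, 14:30–15:00, 18:30–19:30.
Ximena ∩ Sven ∩ Hiro: 10:30–12:00, 18:30–19:00.
Restricted to 09:00–19:30: 10:30–12:00, 18:30–19:00.
Windows ≥ 60 min: 10:30–12:00.
Earliest such window starts at 10:30.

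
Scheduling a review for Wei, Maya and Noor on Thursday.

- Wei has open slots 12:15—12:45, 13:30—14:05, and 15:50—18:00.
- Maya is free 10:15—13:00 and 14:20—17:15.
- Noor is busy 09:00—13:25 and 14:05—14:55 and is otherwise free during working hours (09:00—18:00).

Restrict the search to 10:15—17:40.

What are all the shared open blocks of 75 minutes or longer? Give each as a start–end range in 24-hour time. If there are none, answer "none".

Noor free within 09:00–18:00: 13:25–14:05, 14:55–18:00.
Wei ∩ Maya: 12:15–12:45, 15:50–17:15.
Wei ∩ Maya ∩ Noor: 15:50–17:15.
Restricted to 10:15–17:40: 15:50–17:15.
Windows ≥ 75 min: 15:50–17:15.

15:50–17:15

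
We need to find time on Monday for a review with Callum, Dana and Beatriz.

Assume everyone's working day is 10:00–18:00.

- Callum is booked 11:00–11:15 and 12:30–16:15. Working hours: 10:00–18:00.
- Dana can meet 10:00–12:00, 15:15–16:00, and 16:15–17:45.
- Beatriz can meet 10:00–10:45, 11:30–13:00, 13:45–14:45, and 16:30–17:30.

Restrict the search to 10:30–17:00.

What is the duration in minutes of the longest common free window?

Callum free within 10:00–18:00: 10:00–11:00, 11:15–12:30, 16:15–18:00.
Callum ∩ Dana: 10:00–11:00, 11:15–12:00, 16:15–17:45.
Callum ∩ Dana ∩ Beatriz: 10:00–10:45, 11:30–12:00, 16:30–17:30.
Restricted to 10:30–17:00: 10:30–10:45, 11:30–12:00, 16:30–17:00.
Common window lengths: 15, 30, 30 min; longest is 30.

30 minutes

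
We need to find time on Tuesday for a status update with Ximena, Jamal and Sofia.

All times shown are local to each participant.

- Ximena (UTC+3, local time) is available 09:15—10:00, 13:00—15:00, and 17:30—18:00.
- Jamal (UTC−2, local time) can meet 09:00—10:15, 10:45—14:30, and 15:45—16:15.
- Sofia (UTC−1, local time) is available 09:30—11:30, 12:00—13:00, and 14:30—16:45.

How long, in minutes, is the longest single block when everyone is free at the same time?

60 minutes

Ximena → UTC: 06:15–07:00, 10:00–12:00, 14:30–15:00.
Jamal → UTC: 11:00–12:15, 12:45–16:30, 17:45–18:15.
Sofia → UTC: 10:30–12:30, 13:00–14:00, 15:30–17:45.
Ximena ∩ Jamal: 11:00–12:00, 14:30–15:00.
Ximena ∩ Jamal ∩ Sofia: 11:00–12:00.
Single common window of 60 minutes.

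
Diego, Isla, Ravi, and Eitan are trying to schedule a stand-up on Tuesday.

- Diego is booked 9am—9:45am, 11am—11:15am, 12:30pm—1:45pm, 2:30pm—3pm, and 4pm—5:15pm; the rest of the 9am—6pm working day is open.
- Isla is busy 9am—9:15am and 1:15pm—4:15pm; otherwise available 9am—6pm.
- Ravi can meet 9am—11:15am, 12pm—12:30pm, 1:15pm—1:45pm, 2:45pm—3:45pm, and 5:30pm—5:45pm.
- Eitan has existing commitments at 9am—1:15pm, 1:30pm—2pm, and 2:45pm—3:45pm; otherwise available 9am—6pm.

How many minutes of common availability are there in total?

15 minutes

Diego free within 09:00–18:00: 09:45–11:00, 11:15–12:30, 13:45–14:30, 15:00–16:00, 17:15–18:00.
Isla free within 09:00–18:00: 09:15–13:15, 16:15–18:00.
Eitan free within 09:00–18:00: 13:15–13:30, 14:00–14:45, 15:45–18:00.
Diego ∩ Isla: 09:45–11:00, 11:15–12:30, 17:15–18:00.
Diego ∩ Isla ∩ Ravi: 09:45–11:00, 12:00–12:30, 17:30–17:45.
Diego ∩ Isla ∩ Ravi ∩ Eitan: 17:30–17:45.
Total common minutes: 15.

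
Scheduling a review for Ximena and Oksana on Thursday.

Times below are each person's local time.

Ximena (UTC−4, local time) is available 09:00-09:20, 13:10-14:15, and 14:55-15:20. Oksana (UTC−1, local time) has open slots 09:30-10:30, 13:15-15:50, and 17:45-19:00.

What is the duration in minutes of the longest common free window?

25 minutes

Ximena → UTC: 13:00–13:20, 17:10–18:15, 18:55–19:20.
Oksana → UTC: 10:30–11:30, 14:15–16:50, 18:45–20:00.
Ximena ∩ Oksana: 18:55–19:20.
Single common window of 25 minutes.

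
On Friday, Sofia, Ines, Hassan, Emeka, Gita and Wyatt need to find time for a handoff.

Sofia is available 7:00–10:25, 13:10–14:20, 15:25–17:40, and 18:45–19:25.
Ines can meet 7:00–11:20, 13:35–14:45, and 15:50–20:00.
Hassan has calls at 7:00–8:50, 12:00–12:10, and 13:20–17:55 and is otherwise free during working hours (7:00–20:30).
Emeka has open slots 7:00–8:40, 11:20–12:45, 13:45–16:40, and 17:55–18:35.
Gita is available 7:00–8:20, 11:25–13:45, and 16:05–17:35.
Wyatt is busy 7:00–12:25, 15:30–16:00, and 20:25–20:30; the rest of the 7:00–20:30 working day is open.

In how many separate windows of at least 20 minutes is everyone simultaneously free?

0

Hassan free within 07:00–20:30: 08:50–12:00, 12:10–13:20, 17:55–20:30.
Wyatt free within 07:00–20:30: 12:25–15:30, 16:00–20:25.
Sofia ∩ Ines: 07:00–10:25, 13:35–14:20, 15:50–17:40, 18:45–19:25.
Sofia ∩ Ines ∩ Hassan: 08:50–10:25, 18:45–19:25.
Sofia ∩ Ines ∩ Hassan ∩ Emeka: (none).
Sofia ∩ Ines ∩ Hassan ∩ Emeka ∩ Gita: (none).
Sofia ∩ Ines ∩ Hassan ∩ Emeka ∩ Gita ∩ Wyatt: (none).
Windows ≥ 20 min: (none).
That's 0 windows.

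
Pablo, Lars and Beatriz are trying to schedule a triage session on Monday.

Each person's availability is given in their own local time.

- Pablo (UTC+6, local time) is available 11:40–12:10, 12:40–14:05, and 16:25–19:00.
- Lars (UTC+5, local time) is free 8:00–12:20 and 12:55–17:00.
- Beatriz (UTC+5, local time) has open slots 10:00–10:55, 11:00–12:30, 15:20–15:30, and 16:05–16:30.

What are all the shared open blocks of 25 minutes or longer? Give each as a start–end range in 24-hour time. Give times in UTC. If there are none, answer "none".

Pablo → UTC: 05:40–06:10, 06:40–08:05, 10:25–13:00.
Lars → UTC: 03:00–07:20, 07:55–12:00.
Beatriz → UTC: 05:00–05:55, 06:00–07:30, 10:20–10:30, 11:05–11:30.
Pablo ∩ Lars: 05:40–06:10, 06:40–07:20, 07:55–08:05, 10:25–12:00.
Pablo ∩ Lars ∩ Beatriz: 05:40–05:55, 06:00–06:10, 06:40–07:20, 10:25–10:30, 11:05–11:30.
Windows ≥ 25 min: 06:40–07:20, 11:05–11:30.

06:40–07:20, 11:05–11:30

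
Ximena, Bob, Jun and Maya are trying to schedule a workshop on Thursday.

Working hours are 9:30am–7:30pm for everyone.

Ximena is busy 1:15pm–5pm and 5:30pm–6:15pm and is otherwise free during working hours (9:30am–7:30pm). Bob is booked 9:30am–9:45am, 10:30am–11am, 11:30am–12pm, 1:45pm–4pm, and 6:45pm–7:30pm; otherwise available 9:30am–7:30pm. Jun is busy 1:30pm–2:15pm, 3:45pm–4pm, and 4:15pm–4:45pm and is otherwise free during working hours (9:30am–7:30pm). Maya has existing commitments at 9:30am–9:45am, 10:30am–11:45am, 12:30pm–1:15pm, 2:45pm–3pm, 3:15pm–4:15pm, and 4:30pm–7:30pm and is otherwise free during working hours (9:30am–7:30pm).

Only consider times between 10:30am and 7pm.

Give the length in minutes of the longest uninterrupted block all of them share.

30 minutes

Ximena free within 09:30–19:30: 09:30–13:15, 17:00–17:30, 18:15–19:30.
Bob free within 09:30–19:30: 09:45–10:30, 11:00–11:30, 12:00–13:45, 16:00–18:45.
Jun free within 09:30–19:30: 09:30–13:30, 14:15–15:45, 16:00–16:15, 16:45–19:30.
Maya free within 09:30–19:30: 09:45–10:30, 11:45–12:30, 13:15–14:45, 15:00–15:15, 16:15–16:30.
Ximena ∩ Bob: 09:45–10:30, 11:00–11:30, 12:00–13:15, 17:00–17:30, 18:15–18:45.
Ximena ∩ Bob ∩ Jun: 09:45–10:30, 11:00–11:30, 12:00–13:15, 17:00–17:30, 18:15–18:45.
Ximena ∩ Bob ∩ Jun ∩ Maya: 09:45–10:30, 12:00–12:30.
Restricted to 10:30–19:00: 12:00–12:30.
Single common window of 30 minutes.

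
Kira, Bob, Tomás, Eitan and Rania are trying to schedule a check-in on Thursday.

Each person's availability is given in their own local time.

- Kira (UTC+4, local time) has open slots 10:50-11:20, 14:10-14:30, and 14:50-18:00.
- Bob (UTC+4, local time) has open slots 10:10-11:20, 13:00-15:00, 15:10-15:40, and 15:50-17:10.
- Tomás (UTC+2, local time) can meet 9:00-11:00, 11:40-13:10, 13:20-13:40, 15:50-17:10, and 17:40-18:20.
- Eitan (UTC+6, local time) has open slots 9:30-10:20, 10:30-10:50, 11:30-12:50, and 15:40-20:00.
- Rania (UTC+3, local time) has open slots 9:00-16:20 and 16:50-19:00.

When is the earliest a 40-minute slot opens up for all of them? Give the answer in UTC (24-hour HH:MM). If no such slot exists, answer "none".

Kira → UTC: 06:50–07:20, 10:10–10:30, 10:50–14:00.
Bob → UTC: 06:10–07:20, 09:00–11:00, 11:10–11:40, 11:50–13:10.
Tomás → UTC: 07:00–09:00, 09:40–11:10, 11:20–11:40, 13:50–15:10, 15:40–16:20.
Eitan → UTC: 03:30–04:20, 04:30–04:50, 05:30–06:50, 09:40–14:00.
Rania → UTC: 06:00–13:20, 13:50–16:00.
Kira ∩ Bob: 06:50–07:20, 10:10–10:30, 10:50–11:00, 11:10–11:40, 11:50–13:10.
Kira ∩ Bob ∩ Tomás: 07:00–07:20, 10:10–10:30, 10:50–11:00, 11:20–11:40.
Kira ∩ Bob ∩ Tomás ∩ Eitan: 10:10–10:30, 10:50–11:00, 11:20–11:40.
Kira ∩ Bob ∩ Tomás ∩ Eitan ∩ Rania: 10:10–10:30, 10:50–11:00, 11:20–11:40.
Windows ≥ 40 min: (none).

none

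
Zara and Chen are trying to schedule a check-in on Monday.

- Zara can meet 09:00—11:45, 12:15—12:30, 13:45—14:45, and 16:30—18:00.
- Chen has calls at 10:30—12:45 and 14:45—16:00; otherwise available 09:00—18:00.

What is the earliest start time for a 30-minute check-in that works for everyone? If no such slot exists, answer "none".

Chen free within 09:00–18:00: 09:00–10:30, 12:45–14:45, 16:00–18:00.
Zara ∩ Chen: 09:00–10:30, 13:45–14:45, 16:30–18:00.
Windows ≥ 30 min: 09:00–10:30, 13:45–14:45, 16:30–18:00.
Earliest such window starts at 09:00.

09:00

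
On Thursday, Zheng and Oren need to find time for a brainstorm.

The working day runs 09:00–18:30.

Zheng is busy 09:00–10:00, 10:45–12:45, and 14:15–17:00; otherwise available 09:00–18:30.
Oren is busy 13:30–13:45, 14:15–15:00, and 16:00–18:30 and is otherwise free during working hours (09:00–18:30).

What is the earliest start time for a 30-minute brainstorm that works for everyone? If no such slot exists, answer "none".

Zheng free within 09:00–18:30: 10:00–10:45, 12:45–14:15, 17:00–18:30.
Oren free within 09:00–18:30: 09:00–13:30, 13:45–14:15, 15:00–16:00.
Zheng ∩ Oren: 10:00–10:45, 12:45–13:30, 13:45–14:15.
Windows ≥ 30 min: 10:00–10:45, 12:45–13:30, 13:45–14:15.
Earliest such window starts at 10:00.

10:00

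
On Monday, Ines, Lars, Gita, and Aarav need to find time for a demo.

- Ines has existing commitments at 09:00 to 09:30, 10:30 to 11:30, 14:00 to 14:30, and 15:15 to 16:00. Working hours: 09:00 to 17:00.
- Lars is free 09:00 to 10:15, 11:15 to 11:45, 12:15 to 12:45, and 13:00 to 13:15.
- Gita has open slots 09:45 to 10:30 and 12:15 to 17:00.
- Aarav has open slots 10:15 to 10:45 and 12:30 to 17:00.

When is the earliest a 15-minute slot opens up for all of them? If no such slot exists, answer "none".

12:30

Ines free within 09:00–17:00: 09:30–10:30, 11:30–14:00, 14:30–15:15, 16:00–17:00.
Ines ∩ Lars: 09:30–10:15, 11:30–11:45, 12:15–12:45, 13:00–13:15.
Ines ∩ Lars ∩ Gita: 09:45–10:15, 12:15–12:45, 13:00–13:15.
Ines ∩ Lars ∩ Gita ∩ Aarav: 12:30–12:45, 13:00–13:15.
Windows ≥ 15 min: 12:30–12:45, 13:00–13:15.
Earliest such window starts at 12:30.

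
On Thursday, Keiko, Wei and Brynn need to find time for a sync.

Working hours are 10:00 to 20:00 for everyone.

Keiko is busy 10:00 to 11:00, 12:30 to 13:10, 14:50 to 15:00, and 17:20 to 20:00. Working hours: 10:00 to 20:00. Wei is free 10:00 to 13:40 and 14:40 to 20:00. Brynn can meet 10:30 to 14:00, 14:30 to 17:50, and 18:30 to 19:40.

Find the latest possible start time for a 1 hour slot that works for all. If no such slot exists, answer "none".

16:20

Keiko free within 10:00–20:00: 11:00–12:30, 13:10–14:50, 15:00–17:20.
Keiko ∩ Wei: 11:00–12:30, 13:10–13:40, 14:40–14:50, 15:00–17:20.
Keiko ∩ Wei ∩ Brynn: 11:00–12:30, 13:10–13:40, 14:40–14:50, 15:00–17:20.
Windows ≥ 60 min: 11:00–12:30, 15:00–17:20.
Latest start in the last window 15:00–17:20 is 17:20 − 60 min = 16:20.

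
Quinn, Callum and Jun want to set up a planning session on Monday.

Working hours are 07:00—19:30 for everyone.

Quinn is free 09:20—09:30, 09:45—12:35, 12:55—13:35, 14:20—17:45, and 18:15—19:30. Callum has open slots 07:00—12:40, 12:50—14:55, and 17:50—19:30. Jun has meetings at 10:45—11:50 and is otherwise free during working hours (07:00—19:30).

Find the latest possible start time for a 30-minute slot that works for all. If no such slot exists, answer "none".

Jun free within 07:00–19:30: 07:00–10:45, 11:50–19:30.
Quinn ∩ Callum: 09:20–09:30, 09:45–12:35, 12:55–13:35, 14:20–14:55, 18:15–19:30.
Quinn ∩ Callum ∩ Jun: 09:20–09:30, 09:45–10:45, 11:50–12:35, 12:55–13:35, 14:20–14:55, 18:15–19:30.
Windows ≥ 30 min: 09:45–10:45, 11:50–12:35, 12:55–13:35, 14:20–14:55, 18:15–19:30.
Latest start in the last window 18:15–19:30 is 19:30 − 30 min = 19:00.

19:00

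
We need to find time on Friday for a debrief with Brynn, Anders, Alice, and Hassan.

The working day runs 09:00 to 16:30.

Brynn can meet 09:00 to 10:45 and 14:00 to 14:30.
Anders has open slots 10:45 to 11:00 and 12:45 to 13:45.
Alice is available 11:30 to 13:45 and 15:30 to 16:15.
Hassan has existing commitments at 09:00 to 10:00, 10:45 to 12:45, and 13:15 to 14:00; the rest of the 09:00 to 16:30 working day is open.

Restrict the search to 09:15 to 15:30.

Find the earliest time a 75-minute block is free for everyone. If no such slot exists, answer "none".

Hassan free within 09:00–16:30: 10:00–10:45, 12:45–13:15, 14:00–16:30.
Brynn ∩ Anders: (none).
Brynn ∩ Anders ∩ Alice: (none).
Brynn ∩ Anders ∩ Alice ∩ Hassan: (none).
Restricted to 09:15–15:30: (none).
Windows ≥ 75 min: (none).

none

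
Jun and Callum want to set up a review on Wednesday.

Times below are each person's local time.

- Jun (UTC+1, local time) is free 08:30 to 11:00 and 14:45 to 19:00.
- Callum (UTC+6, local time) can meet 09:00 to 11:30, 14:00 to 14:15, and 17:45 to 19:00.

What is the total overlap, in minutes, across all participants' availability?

Jun → UTC: 07:30–10:00, 13:45–18:00.
Callum → UTC: 03:00–05:30, 08:00–08:15, 11:45–13:00.
Jun ∩ Callum: 08:00–08:15.
Total common minutes: 15.

15 minutes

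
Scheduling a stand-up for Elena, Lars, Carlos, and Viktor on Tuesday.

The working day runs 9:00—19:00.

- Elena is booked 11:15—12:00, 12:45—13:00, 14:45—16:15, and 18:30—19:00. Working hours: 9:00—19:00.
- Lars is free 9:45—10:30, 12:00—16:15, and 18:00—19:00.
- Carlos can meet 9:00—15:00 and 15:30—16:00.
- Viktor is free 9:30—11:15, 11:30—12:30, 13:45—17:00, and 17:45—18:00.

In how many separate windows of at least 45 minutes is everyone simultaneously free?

Elena free within 09:00–19:00: 09:00–11:15, 12:00–12:45, 13:00–14:45, 16:15–18:30.
Elena ∩ Lars: 09:45–10:30, 12:00–12:45, 13:00–14:45, 18:00–18:30.
Elena ∩ Lars ∩ Carlos: 09:45–10:30, 12:00–12:45, 13:00–14:45.
Elena ∩ Lars ∩ Carlos ∩ Viktor: 09:45–10:30, 12:00–12:30, 13:45–14:45.
Windows ≥ 45 min: 09:45–10:30, 13:45–14:45.
That's 2 windows.

2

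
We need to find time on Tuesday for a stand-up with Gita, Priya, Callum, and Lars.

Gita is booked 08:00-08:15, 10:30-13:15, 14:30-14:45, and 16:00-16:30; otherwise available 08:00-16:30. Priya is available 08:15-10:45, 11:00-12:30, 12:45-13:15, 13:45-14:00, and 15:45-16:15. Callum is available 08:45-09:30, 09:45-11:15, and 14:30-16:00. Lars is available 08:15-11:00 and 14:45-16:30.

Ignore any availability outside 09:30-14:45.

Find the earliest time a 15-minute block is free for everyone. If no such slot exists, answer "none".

09:45

Gita free within 08:00–16:30: 08:15–10:30, 13:15–14:30, 14:45–16:00.
Gita ∩ Priya: 08:15–10:30, 13:45–14:00, 15:45–16:00.
Gita ∩ Priya ∩ Callum: 08:45–09:30, 09:45–10:30, 15:45–16:00.
Gita ∩ Priya ∩ Callum ∩ Lars: 08:45–09:30, 09:45–10:30, 15:45–16:00.
Restricted to 09:30–14:45: 09:45–10:30.
Windows ≥ 15 min: 09:45–10:30.
Earliest such window starts at 09:45.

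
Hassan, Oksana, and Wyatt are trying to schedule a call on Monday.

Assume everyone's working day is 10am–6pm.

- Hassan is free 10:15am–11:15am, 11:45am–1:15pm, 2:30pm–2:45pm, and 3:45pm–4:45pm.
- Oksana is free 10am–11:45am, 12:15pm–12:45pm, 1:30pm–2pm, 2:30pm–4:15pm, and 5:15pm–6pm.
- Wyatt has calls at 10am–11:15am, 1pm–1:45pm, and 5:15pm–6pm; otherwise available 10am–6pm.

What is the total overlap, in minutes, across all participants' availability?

Wyatt free within 10:00–18:00: 11:15–13:00, 13:45–17:15.
Hassan ∩ Oksana: 10:15–11:15, 12:15–12:45, 14:30–14:45, 15:45–16:15.
Hassan ∩ Oksana ∩ Wyatt: 12:15–12:45, 14:30–14:45, 15:45–16:15.
Total common minutes: 30 + 15 + 30 = 75.

75 minutes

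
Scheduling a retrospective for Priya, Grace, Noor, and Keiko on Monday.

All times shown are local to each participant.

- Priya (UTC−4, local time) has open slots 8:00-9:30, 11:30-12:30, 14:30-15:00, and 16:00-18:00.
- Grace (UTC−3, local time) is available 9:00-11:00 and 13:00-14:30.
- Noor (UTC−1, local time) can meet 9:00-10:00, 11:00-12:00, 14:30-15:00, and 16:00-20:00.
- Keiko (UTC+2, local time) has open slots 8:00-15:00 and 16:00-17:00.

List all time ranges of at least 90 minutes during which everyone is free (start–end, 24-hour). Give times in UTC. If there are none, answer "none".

none

Priya → UTC: 12:00–13:30, 15:30–16:30, 18:30–19:00, 20:00–22:00.
Grace → UTC: 12:00–14:00, 16:00–17:30.
Noor → UTC: 10:00–11:00, 12:00–13:00, 15:30–16:00, 17:00–21:00.
Keiko → UTC: 06:00–13:00, 14:00–15:00.
Priya ∩ Grace: 12:00–13:30, 16:00–16:30.
Priya ∩ Grace ∩ Noor: 12:00–13:00.
Priya ∩ Grace ∩ Noor ∩ Keiko: 12:00–13:00.
Windows ≥ 90 min: (none).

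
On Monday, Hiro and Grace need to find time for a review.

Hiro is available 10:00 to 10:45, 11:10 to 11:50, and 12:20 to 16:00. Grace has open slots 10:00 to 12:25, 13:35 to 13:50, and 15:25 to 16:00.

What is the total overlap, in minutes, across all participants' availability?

Hiro ∩ Grace: 10:00–10:45, 11:10–11:50, 12:20–12:25, 13:35–13:50, 15:25–16:00.
Total common minutes: 45 + 40 + 5 + 15 + 35 = 140.

140 minutes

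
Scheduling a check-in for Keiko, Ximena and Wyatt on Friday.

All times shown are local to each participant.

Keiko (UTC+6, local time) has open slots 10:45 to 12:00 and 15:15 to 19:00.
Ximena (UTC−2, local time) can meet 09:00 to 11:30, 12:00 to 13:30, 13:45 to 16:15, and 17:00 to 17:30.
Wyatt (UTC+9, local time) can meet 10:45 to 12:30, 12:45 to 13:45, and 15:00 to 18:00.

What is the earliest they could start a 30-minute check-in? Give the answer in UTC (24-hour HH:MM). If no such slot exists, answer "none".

Keiko → UTC: 04:45–06:00, 09:15–13:00.
Ximena → UTC: 11:00–13:30, 14:00–15:30, 15:45–18:15, 19:00–19:30.
Wyatt → UTC: 01:45–03:30, 03:45–04:45, 06:00–09:00.
Keiko ∩ Ximena: 11:00–13:00.
Keiko ∩ Ximena ∩ Wyatt: (none).
Windows ≥ 30 min: (none).

none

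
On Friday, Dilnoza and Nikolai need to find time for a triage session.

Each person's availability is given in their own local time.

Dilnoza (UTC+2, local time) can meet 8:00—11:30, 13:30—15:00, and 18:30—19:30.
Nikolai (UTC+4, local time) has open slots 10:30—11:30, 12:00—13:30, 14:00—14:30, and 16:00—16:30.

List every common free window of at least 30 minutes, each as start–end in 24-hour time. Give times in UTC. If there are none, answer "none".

06:30–07:30, 08:00–09:30, 12:00–12:30

Dilnoza → UTC: 06:00–09:30, 11:30–13:00, 16:30–17:30.
Nikolai → UTC: 06:30–07:30, 08:00–09:30, 10:00–10:30, 12:00–12:30.
Dilnoza ∩ Nikolai: 06:30–07:30, 08:00–09:30, 12:00–12:30.
Windows ≥ 30 min: 06:30–07:30, 08:00–09:30, 12:00–12:30.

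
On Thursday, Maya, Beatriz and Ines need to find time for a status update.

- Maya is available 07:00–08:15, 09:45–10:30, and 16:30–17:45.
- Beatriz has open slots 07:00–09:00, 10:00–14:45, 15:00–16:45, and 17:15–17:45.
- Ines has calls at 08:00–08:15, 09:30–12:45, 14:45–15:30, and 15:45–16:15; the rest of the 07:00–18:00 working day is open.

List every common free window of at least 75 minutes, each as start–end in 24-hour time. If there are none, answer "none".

none

Ines free within 07:00–18:00: 07:00–08:00, 08:15–09:30, 12:45–14:45, 15:30–15:45, 16:15–18:00.
Maya ∩ Beatriz: 07:00–08:15, 10:00–10:30, 16:30–16:45, 17:15–17:45.
Maya ∩ Beatriz ∩ Ines: 07:00–08:00, 16:30–16:45, 17:15–17:45.
Windows ≥ 75 min: (none).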